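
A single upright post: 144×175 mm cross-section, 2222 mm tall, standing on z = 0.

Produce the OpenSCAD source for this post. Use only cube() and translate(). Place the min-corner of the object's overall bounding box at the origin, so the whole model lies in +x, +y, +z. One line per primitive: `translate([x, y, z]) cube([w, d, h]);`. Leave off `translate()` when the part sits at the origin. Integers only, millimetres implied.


cube([144, 175, 2222]);


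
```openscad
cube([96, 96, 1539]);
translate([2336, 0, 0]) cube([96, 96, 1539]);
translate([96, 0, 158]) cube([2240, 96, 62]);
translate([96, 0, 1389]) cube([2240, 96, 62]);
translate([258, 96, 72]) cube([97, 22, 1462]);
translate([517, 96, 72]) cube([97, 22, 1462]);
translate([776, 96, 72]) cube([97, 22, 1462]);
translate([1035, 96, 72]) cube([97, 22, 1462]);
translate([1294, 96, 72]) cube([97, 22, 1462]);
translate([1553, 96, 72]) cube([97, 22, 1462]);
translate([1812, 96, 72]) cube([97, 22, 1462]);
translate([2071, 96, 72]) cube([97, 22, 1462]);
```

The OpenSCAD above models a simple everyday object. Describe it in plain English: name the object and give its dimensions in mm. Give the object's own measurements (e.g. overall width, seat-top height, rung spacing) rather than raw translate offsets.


A fence section. Two 96×96 mm posts, 1539 mm tall, stand on the floor with a clear span of 2240 mm between their inner faces. Two horizontal rails of 96×62 mm section span the gap between the posts with their undersides at z = 158 mm and z = 1389 mm, flush with the posts' −y face. 8 pickets, each 97 mm wide, 22 mm thick and 1462 mm tall, are fixed to the +y face of the rails with their bottoms at z = 72 mm, spaced across the span with a 162 mm gap after the −x post and between neighbouring pickets, with 168 mm left before the +x post.


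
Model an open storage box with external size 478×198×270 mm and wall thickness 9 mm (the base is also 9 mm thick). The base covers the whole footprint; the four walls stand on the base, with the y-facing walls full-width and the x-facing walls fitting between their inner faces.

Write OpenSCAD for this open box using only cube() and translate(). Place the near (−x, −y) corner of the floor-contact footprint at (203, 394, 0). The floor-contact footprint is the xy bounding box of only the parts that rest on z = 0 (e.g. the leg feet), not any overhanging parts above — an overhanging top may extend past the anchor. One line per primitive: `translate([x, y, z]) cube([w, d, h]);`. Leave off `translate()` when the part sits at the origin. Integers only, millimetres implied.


translate([203, 394, 0]) cube([478, 198, 9]);
translate([203, 394, 9]) cube([478, 9, 261]);
translate([203, 583, 9]) cube([478, 9, 261]);
translate([203, 403, 9]) cube([9, 180, 261]);
translate([672, 403, 9]) cube([9, 180, 261]);


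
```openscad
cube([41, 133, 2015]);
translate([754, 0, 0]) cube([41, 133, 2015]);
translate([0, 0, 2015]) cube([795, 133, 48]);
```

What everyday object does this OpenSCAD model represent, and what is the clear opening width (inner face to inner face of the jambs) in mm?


A door frame. The clear opening width is 713 mm.

Two 2015 mm tall posts with a header on top — a door frame. The left jamb is 41 mm wide at x = 0; the right jamb starts at x = 754. The clear opening is 754 − 41 = 713 mm.


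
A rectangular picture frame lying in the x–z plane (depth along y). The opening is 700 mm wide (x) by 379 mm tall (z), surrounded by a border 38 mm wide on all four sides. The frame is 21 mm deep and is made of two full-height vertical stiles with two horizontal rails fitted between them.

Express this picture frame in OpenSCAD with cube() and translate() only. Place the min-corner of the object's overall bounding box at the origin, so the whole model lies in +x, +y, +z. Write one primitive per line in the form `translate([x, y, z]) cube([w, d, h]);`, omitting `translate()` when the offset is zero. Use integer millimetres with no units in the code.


cube([38, 21, 455]);
translate([738, 0, 0]) cube([38, 21, 455]);
translate([38, 0, 0]) cube([700, 21, 38]);
translate([38, 0, 417]) cube([700, 21, 38]);


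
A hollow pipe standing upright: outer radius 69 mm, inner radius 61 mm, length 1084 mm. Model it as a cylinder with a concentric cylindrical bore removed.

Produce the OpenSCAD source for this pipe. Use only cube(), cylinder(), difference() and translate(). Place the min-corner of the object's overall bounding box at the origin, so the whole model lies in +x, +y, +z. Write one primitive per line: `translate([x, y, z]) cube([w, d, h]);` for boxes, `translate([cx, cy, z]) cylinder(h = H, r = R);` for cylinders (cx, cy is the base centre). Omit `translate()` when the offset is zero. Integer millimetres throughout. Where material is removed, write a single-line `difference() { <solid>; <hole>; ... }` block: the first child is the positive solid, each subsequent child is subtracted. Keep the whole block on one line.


difference() { translate([69, 69, 0]) cylinder(h = 1084, r = 69); translate([69, 69, 0]) cylinder(h = 1084, r = 61); }


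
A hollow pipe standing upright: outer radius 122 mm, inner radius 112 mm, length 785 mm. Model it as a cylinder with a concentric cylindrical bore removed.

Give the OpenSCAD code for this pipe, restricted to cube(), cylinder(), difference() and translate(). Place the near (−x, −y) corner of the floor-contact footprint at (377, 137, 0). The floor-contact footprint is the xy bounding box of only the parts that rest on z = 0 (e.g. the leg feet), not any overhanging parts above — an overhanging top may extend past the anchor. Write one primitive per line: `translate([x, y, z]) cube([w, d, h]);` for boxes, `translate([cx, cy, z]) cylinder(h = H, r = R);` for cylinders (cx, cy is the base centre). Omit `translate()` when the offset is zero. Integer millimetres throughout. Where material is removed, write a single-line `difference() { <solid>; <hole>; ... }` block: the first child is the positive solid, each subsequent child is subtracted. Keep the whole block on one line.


difference() { translate([499, 259, 0]) cylinder(h = 785, r = 122); translate([499, 259, 0]) cylinder(h = 785, r = 112); }


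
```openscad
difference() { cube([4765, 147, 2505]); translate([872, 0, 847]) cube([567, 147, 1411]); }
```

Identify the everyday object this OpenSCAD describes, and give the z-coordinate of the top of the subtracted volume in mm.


A wall with a window opening. The window head height is 2258 mm.

A wall with a rectangular opening subtracted — a window. Sill at z = 847, opening 1411 mm tall, so the head is at 847 + 1411 = 2258 mm.


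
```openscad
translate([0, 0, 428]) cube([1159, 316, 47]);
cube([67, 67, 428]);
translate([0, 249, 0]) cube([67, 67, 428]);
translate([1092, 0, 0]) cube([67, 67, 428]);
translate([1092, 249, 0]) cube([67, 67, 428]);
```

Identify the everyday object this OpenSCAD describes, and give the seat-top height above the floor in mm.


A bench. The seat-top height is 475 mm.

A long slab on four corner posts — a bench. The slab sits at z = 428 with thickness 47, so the top is 428 + 47 = 475 mm.


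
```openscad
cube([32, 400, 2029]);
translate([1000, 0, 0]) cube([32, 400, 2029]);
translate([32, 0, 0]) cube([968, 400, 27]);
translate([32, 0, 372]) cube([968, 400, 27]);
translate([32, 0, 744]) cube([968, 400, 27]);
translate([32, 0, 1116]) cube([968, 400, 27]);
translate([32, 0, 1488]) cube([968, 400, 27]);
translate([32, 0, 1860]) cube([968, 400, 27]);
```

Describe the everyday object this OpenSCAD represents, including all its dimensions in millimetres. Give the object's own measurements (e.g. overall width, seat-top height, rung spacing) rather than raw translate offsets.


An open bookshelf. Two side panels, each 32 mm thick, 400 mm deep and 2029 mm tall, stand 1032 mm apart (outside-to-outside). Between them sit 6 shelves, each 27 mm thick and 400 mm deep, spanning the full gap between the sides. The bottom shelf rests on the floor (its underside at z = 0) and the clear gap between one shelf's top and the next shelf's underside is 345 mm.


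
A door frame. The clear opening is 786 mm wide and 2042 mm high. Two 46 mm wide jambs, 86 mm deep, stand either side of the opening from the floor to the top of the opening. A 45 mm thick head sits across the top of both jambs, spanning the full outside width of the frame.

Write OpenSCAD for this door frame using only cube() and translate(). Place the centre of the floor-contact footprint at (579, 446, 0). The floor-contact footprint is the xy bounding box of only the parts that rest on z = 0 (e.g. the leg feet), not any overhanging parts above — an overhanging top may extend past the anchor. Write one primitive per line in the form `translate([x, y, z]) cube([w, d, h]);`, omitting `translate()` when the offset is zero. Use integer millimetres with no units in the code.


translate([140, 403, 0]) cube([46, 86, 2042]);
translate([972, 403, 0]) cube([46, 86, 2042]);
translate([140, 403, 2042]) cube([878, 86, 45]);


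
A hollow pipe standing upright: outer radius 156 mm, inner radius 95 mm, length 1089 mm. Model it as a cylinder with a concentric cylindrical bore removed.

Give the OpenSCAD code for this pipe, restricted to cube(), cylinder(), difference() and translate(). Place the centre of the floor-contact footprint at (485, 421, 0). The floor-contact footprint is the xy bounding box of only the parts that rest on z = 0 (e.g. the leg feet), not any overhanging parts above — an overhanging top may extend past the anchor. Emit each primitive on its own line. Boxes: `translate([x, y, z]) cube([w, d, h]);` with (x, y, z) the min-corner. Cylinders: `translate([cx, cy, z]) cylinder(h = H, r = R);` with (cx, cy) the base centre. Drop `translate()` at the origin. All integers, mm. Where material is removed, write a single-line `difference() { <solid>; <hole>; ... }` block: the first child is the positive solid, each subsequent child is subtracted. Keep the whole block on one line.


difference() { translate([485, 421, 0]) cylinder(h = 1089, r = 156); translate([485, 421, 0]) cylinder(h = 1089, r = 95); }


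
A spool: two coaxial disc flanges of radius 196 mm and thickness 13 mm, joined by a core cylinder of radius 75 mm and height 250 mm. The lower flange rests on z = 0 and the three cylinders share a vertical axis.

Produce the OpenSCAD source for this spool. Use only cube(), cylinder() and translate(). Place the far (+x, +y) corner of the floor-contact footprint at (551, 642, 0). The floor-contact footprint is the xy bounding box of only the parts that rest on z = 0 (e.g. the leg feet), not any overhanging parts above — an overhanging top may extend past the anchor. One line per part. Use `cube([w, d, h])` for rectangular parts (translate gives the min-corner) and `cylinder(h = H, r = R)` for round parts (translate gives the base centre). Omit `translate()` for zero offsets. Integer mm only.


translate([355, 446, 0]) cylinder(h = 13, r = 196);
translate([355, 446, 13]) cylinder(h = 250, r = 75);
translate([355, 446, 263]) cylinder(h = 13, r = 196);


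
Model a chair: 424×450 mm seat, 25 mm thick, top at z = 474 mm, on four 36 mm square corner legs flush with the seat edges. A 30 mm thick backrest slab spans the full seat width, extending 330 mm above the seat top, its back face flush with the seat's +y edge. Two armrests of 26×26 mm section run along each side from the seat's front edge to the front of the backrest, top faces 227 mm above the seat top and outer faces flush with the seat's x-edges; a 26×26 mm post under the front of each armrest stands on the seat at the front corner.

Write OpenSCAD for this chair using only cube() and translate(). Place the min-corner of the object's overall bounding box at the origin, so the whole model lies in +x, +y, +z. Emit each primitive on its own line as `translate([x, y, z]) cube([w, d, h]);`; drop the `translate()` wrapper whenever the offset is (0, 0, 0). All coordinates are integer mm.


translate([0, 0, 449]) cube([424, 450, 25]);
cube([36, 36, 449]);
translate([388, 0, 0]) cube([36, 36, 449]);
translate([0, 414, 0]) cube([36, 36, 449]);
translate([388, 414, 0]) cube([36, 36, 449]);
translate([0, 420, 474]) cube([424, 30, 330]);
translate([0, 0, 675]) cube([26, 420, 26]);
translate([398, 0, 675]) cube([26, 420, 26]);
translate([0, 0, 474]) cube([26, 26, 201]);
translate([398, 0, 474]) cube([26, 26, 201]);


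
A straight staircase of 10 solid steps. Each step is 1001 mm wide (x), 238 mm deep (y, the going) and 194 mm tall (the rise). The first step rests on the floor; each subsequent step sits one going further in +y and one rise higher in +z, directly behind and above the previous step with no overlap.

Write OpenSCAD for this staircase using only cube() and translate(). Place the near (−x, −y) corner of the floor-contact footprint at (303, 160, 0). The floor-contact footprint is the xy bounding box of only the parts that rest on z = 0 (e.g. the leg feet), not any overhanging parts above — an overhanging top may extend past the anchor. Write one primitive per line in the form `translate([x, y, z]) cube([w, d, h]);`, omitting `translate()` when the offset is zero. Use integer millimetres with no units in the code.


translate([303, 160, 0]) cube([1001, 238, 194]);
translate([303, 398, 194]) cube([1001, 238, 194]);
translate([303, 636, 388]) cube([1001, 238, 194]);
translate([303, 874, 582]) cube([1001, 238, 194]);
translate([303, 1112, 776]) cube([1001, 238, 194]);
translate([303, 1350, 970]) cube([1001, 238, 194]);
translate([303, 1588, 1164]) cube([1001, 238, 194]);
translate([303, 1826, 1358]) cube([1001, 238, 194]);
translate([303, 2064, 1552]) cube([1001, 238, 194]);
translate([303, 2302, 1746]) cube([1001, 238, 194]);


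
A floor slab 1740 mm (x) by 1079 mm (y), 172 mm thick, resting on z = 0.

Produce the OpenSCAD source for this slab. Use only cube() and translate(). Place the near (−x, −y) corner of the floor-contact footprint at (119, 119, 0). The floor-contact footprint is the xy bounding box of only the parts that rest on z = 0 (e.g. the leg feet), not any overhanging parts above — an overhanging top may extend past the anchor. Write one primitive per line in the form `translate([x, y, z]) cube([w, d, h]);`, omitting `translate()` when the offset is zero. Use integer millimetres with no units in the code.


translate([119, 119, 0]) cube([1740, 1079, 172]);


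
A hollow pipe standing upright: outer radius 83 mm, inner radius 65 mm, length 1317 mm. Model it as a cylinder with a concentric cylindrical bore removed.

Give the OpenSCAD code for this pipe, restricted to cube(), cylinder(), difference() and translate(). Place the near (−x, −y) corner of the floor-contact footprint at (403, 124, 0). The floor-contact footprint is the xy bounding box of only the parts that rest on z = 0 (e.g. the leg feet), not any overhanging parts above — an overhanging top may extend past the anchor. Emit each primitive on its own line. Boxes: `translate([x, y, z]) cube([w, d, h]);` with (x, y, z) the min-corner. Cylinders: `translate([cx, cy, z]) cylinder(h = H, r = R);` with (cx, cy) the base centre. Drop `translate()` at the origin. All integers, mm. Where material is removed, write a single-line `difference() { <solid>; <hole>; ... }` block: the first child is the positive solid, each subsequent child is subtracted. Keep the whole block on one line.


difference() { translate([486, 207, 0]) cylinder(h = 1317, r = 83); translate([486, 207, 0]) cylinder(h = 1317, r = 65); }


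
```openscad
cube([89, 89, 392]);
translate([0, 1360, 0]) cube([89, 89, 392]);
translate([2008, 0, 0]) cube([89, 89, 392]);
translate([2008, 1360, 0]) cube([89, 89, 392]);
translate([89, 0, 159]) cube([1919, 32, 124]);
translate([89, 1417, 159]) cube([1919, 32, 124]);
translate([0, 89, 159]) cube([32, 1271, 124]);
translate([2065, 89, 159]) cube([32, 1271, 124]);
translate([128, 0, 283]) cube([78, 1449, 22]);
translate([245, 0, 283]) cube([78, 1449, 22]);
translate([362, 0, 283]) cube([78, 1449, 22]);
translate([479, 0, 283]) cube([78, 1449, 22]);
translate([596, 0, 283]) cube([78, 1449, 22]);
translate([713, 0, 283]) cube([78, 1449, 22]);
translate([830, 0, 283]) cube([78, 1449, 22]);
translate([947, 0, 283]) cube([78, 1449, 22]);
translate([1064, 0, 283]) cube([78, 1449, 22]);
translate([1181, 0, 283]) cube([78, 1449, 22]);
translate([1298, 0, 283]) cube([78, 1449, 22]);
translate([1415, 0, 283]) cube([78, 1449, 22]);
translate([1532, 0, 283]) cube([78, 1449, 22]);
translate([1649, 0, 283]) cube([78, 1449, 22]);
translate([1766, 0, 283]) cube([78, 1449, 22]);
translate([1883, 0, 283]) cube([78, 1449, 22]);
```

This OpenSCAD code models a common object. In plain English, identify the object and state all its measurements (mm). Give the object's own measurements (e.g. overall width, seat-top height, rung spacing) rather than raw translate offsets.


A bed frame 2097 mm long (x) by 1449 mm wide (y). Four 89×89 mm corner posts, 392 mm tall, at the corners of the footprint. Four rails of 32 mm thickness and 124 mm height run between adjacent posts with their undersides at z = 159 mm, their outer faces flush with the outside of the frame (the two x-running rails run between the posts' inner faces; the two y-running rails run between the posts' inner faces). 16 slats, each 78 mm wide (x) and 22 mm thick, lie across the top of the two x-running rails, running the full 1449 mm width of the frame in y; along x they sit between the end posts with a 39 mm gap after the −x posts and between neighbouring slats, leaving 47 mm before the +x posts.


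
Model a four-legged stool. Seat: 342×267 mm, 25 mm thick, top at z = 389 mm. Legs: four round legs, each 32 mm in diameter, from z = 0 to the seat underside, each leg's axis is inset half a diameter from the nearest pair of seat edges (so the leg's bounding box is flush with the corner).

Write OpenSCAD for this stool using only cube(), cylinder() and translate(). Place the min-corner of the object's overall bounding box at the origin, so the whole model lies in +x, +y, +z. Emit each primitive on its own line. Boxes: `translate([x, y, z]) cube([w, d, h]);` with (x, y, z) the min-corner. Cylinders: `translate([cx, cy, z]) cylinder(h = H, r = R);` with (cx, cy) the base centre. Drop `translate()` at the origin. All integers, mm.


translate([0, 0, 364]) cube([342, 267, 25]);
translate([16, 16, 0]) cylinder(h = 364, r = 16);
translate([326, 16, 0]) cylinder(h = 364, r = 16);
translate([16, 251, 0]) cylinder(h = 364, r = 16);
translate([326, 251, 0]) cylinder(h = 364, r = 16);


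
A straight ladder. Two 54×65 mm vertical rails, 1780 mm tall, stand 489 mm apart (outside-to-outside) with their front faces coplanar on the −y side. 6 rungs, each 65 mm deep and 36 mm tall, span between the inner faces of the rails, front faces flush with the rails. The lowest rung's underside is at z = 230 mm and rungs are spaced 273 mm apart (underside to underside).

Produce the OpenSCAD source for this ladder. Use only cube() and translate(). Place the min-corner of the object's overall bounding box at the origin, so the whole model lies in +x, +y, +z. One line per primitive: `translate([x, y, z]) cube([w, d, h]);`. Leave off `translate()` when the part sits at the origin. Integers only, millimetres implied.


cube([54, 65, 1780]);
translate([435, 0, 0]) cube([54, 65, 1780]);
translate([54, 0, 230]) cube([381, 65, 36]);
translate([54, 0, 503]) cube([381, 65, 36]);
translate([54, 0, 776]) cube([381, 65, 36]);
translate([54, 0, 1049]) cube([381, 65, 36]);
translate([54, 0, 1322]) cube([381, 65, 36]);
translate([54, 0, 1595]) cube([381, 65, 36]);


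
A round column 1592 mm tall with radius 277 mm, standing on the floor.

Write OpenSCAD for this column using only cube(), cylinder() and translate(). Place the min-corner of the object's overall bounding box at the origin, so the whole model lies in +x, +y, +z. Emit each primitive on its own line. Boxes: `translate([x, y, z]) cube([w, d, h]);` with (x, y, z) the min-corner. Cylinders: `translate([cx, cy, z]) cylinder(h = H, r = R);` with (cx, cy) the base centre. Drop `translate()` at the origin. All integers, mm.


translate([277, 277, 0]) cylinder(h = 1592, r = 277);


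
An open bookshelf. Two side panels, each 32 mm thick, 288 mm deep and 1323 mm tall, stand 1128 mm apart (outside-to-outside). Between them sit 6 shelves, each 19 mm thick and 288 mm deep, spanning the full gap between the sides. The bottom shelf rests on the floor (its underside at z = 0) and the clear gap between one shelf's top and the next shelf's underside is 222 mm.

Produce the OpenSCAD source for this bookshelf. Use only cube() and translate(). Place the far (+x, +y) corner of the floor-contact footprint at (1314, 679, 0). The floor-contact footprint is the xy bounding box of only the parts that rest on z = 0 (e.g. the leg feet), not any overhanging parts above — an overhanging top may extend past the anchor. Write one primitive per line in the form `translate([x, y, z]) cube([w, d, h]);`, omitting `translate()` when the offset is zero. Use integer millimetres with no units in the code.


translate([186, 391, 0]) cube([32, 288, 1323]);
translate([1282, 391, 0]) cube([32, 288, 1323]);
translate([218, 391, 0]) cube([1064, 288, 19]);
translate([218, 391, 241]) cube([1064, 288, 19]);
translate([218, 391, 482]) cube([1064, 288, 19]);
translate([218, 391, 723]) cube([1064, 288, 19]);
translate([218, 391, 964]) cube([1064, 288, 19]);
translate([218, 391, 1205]) cube([1064, 288, 19]);


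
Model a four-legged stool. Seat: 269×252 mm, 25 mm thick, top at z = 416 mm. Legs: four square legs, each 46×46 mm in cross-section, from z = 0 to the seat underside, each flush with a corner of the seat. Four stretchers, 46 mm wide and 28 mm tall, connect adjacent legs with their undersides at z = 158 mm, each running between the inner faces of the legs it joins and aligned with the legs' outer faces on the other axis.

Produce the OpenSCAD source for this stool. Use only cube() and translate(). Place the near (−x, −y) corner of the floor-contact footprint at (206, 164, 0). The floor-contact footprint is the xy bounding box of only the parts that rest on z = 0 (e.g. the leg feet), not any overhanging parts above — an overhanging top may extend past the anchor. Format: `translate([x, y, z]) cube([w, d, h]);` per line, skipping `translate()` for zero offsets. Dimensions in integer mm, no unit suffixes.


translate([206, 164, 391]) cube([269, 252, 25]);
translate([206, 164, 0]) cube([46, 46, 391]);
translate([429, 164, 0]) cube([46, 46, 391]);
translate([206, 370, 0]) cube([46, 46, 391]);
translate([429, 370, 0]) cube([46, 46, 391]);
translate([252, 164, 158]) cube([177, 46, 28]);
translate([252, 370, 158]) cube([177, 46, 28]);
translate([206, 210, 158]) cube([46, 160, 28]);
translate([429, 210, 158]) cube([46, 160, 28]);


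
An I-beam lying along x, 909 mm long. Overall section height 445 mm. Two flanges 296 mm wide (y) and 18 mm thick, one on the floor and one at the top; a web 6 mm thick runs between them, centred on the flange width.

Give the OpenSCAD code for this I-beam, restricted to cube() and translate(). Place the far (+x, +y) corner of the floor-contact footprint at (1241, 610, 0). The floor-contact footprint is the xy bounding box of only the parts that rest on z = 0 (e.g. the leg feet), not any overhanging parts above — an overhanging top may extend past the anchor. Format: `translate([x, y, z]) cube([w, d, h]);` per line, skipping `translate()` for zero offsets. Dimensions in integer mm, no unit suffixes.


translate([332, 314, 0]) cube([909, 296, 18]);
translate([332, 459, 18]) cube([909, 6, 409]);
translate([332, 314, 427]) cube([909, 296, 18]);


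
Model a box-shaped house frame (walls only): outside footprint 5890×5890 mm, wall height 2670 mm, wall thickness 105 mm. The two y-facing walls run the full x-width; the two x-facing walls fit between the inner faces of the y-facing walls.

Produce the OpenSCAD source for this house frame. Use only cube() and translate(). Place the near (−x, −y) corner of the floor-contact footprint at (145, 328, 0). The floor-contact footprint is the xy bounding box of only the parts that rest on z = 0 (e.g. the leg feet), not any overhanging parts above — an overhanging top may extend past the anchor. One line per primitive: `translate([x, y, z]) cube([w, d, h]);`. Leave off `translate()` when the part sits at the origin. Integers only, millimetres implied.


translate([145, 328, 0]) cube([5890, 105, 2670]);
translate([145, 6113, 0]) cube([5890, 105, 2670]);
translate([145, 433, 0]) cube([105, 5680, 2670]);
translate([5930, 433, 0]) cube([105, 5680, 2670]);


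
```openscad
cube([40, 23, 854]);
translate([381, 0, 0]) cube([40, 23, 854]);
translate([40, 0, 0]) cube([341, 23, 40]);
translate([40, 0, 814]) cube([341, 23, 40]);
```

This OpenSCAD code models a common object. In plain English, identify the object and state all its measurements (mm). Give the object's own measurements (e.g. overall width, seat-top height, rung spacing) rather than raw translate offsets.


A rectangular picture frame lying in the x–z plane (depth along y). The opening is 341 mm wide (x) by 774 mm tall (z), surrounded by a border 40 mm wide on all four sides. The frame is 23 mm deep and is made of two full-height vertical stiles with two horizontal rails fitted between them.


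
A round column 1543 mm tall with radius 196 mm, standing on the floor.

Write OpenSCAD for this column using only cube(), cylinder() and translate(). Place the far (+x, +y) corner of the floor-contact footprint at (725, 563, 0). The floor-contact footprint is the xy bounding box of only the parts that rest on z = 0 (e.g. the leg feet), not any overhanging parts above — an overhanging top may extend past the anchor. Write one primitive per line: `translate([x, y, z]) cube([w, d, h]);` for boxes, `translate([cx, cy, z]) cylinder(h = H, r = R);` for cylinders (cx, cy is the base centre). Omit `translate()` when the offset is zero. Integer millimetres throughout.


translate([529, 367, 0]) cylinder(h = 1543, r = 196);


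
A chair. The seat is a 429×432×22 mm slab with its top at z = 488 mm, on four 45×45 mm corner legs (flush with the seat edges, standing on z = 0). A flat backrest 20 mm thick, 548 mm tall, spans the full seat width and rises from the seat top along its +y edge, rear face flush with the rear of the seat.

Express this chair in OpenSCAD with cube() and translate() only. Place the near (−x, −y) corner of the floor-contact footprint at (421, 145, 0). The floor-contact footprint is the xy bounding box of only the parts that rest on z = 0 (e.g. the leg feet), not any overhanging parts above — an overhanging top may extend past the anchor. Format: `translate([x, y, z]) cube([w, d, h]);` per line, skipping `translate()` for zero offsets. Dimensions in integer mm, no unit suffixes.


translate([421, 145, 466]) cube([429, 432, 22]);
translate([421, 145, 0]) cube([45, 45, 466]);
translate([805, 145, 0]) cube([45, 45, 466]);
translate([421, 532, 0]) cube([45, 45, 466]);
translate([805, 532, 0]) cube([45, 45, 466]);
translate([421, 557, 488]) cube([429, 20, 548]);


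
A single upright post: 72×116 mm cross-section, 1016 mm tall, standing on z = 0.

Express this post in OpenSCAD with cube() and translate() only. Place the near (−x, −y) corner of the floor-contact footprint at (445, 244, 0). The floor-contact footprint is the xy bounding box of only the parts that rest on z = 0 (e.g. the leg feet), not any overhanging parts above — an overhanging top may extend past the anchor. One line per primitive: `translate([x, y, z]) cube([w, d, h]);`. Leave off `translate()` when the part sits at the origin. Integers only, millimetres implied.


translate([445, 244, 0]) cube([72, 116, 1016]);


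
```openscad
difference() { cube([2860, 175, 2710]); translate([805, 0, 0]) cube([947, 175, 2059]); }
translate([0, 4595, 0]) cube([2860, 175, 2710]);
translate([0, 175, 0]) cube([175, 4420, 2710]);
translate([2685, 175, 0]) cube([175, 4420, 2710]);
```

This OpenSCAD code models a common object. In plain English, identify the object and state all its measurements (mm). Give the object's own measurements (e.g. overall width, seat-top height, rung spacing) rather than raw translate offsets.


A single room: four walls, each 2710 mm tall and 175 mm thick, enclosing an outside footprint 2860×4770 mm (x × y), no floor or roof. The front and back walls (−y and +y sides) run the full x-width; the side walls fit between their inner faces. A door opening 947 mm wide and 2059 mm tall is cut through the front wall from the floor up, its −x edge 805 mm from the wall's −x end.


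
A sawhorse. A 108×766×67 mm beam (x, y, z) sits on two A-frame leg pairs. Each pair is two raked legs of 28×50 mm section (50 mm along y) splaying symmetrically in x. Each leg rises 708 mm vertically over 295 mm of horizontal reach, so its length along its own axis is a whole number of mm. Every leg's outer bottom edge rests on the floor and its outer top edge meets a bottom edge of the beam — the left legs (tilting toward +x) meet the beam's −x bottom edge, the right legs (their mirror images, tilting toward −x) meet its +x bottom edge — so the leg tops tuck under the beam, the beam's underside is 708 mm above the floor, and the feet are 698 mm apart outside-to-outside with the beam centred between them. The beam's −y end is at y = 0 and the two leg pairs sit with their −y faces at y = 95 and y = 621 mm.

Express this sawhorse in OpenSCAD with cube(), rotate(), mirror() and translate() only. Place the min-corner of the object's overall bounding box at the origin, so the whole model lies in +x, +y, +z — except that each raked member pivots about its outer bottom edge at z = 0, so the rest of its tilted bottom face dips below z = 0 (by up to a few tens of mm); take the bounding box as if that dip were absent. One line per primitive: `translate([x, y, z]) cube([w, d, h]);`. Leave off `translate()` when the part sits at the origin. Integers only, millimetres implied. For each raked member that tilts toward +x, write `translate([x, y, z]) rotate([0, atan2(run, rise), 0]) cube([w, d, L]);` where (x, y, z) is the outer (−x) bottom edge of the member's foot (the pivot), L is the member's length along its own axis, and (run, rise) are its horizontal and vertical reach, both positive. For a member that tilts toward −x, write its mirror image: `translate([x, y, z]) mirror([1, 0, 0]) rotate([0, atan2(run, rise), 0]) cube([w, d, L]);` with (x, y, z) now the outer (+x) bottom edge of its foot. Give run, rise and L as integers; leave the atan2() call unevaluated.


// leg length = √(295² + 708²) = 767
// right-leg outer foot x = 2·295 + 108 = 698
// beam min-corner = (295, 0, 708)
translate([295, 0, 708]) cube([108, 766, 67]);
translate([0, 95, 0]) rotate([0, atan2(295, 708), 0]) cube([28, 50, 767]);
translate([698, 95, 0]) mirror([1, 0, 0]) rotate([0, atan2(295, 708), 0]) cube([28, 50, 767]);
translate([0, 621, 0]) rotate([0, atan2(295, 708), 0]) cube([28, 50, 767]);
translate([698, 621, 0]) mirror([1, 0, 0]) rotate([0, atan2(295, 708), 0]) cube([28, 50, 767]);


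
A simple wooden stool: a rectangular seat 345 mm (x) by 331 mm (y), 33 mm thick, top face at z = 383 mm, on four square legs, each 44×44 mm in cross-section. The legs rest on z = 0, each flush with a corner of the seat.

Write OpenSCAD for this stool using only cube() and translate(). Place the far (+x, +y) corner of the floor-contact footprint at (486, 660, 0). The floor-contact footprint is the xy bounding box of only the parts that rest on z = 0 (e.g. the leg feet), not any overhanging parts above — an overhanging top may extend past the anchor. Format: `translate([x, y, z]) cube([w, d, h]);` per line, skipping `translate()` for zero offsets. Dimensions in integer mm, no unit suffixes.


// leg_h = 383 - 33 = 350
translate([141, 329, 350]) cube([345, 331, 33]);
translate([141, 329, 0]) cube([44, 44, 350]);
translate([442, 329, 0]) cube([44, 44, 350]);
translate([141, 616, 0]) cube([44, 44, 350]);
translate([442, 616, 0]) cube([44, 44, 350]);


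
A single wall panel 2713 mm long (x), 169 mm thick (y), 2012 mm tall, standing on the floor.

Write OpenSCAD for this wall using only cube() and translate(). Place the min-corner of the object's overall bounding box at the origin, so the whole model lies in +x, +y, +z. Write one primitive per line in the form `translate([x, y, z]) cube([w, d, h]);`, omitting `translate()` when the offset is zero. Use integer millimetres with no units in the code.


cube([2713, 169, 2012]);


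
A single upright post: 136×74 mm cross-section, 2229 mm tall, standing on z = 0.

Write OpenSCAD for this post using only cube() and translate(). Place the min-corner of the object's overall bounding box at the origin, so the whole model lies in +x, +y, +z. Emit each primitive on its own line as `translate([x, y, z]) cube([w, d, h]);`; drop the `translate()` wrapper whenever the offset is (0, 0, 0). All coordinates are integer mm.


cube([136, 74, 2229]);


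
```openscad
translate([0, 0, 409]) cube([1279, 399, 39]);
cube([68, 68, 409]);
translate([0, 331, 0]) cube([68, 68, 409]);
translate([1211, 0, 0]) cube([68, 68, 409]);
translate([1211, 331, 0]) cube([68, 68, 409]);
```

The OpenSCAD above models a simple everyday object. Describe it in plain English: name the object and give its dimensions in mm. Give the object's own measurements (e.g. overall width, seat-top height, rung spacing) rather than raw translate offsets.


A long wooden bench with a 1279 mm (x) × 399 mm (y) seat, 39 mm thick, its top surface 448 mm above the floor. Four 68 mm square legs at the seat corners, flush with the edges, run from z = 0 to the seat underside.


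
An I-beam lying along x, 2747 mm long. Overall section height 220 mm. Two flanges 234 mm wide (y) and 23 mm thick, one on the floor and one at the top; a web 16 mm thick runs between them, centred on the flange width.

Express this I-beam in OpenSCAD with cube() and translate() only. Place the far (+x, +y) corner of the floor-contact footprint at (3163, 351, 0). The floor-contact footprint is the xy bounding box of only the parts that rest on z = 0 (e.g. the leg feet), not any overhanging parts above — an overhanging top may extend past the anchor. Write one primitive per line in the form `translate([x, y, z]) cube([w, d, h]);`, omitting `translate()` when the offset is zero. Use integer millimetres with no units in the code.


translate([416, 117, 0]) cube([2747, 234, 23]);
translate([416, 226, 23]) cube([2747, 16, 174]);
translate([416, 117, 197]) cube([2747, 234, 23]);


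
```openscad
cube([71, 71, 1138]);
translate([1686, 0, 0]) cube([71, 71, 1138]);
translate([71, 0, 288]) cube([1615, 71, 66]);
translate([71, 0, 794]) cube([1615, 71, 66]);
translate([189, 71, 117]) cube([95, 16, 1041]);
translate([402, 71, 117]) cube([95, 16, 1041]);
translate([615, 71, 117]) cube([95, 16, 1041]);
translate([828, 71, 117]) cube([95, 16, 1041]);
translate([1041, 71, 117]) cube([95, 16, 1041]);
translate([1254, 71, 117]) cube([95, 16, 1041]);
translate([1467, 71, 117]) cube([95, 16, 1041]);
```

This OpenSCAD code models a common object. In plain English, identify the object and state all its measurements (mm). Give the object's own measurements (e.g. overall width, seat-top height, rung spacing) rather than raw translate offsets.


A fence section. Two 71×71 mm posts, 1138 mm tall, stand on the floor with a clear span of 1615 mm between their inner faces. Two horizontal rails of 71×66 mm section span the gap between the posts with their undersides at z = 288 mm and z = 794 mm, flush with the posts' −y face. 7 pickets, each 95 mm wide, 16 mm thick and 1041 mm tall, are fixed to the +y face of the rails with their bottoms at z = 117 mm, spaced across the span with a 118 mm gap after the −x post and between neighbouring pickets, with 124 mm left before the +x post.


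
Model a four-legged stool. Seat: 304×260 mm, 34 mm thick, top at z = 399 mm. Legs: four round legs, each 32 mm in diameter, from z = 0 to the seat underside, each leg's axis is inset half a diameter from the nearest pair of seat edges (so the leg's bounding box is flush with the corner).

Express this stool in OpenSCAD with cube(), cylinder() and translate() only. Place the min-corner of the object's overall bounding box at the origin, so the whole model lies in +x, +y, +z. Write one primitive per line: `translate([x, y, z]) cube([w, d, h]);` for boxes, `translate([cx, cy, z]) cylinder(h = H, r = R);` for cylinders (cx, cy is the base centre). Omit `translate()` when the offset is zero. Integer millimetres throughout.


translate([0, 0, 365]) cube([304, 260, 34]);
translate([16, 16, 0]) cylinder(h = 365, r = 16);
translate([288, 16, 0]) cylinder(h = 365, r = 16);
translate([16, 244, 0]) cylinder(h = 365, r = 16);
translate([288, 244, 0]) cylinder(h = 365, r = 16);


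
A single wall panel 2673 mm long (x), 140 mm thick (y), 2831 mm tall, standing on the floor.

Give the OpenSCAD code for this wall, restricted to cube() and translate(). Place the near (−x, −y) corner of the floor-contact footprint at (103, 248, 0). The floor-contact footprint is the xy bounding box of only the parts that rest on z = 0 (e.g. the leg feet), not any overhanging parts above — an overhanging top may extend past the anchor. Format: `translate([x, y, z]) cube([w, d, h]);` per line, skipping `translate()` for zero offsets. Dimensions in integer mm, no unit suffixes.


translate([103, 248, 0]) cube([2673, 140, 2831]);


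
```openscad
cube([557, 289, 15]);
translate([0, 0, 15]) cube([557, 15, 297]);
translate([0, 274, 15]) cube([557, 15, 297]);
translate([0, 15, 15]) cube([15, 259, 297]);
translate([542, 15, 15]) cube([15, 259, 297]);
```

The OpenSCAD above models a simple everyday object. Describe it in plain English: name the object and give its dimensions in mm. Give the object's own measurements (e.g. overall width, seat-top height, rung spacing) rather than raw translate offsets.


An open-topped rectangular box: outside dimensions 557×289×312 mm, with a uniform wall and base thickness of 15 mm. The base is a full 557×289 slab on the floor; four walls sit on top of the base. The front and back walls (the −y and +y sides) span the full width; the two side walls fit between them.


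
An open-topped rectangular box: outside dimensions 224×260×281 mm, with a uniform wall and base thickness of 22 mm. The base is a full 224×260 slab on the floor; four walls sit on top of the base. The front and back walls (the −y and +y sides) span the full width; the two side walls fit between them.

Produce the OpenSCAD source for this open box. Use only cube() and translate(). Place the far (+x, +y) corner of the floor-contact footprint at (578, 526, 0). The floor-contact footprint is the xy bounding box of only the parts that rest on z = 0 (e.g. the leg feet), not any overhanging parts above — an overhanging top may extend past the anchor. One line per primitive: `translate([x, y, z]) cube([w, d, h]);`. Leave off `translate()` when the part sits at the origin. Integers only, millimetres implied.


translate([354, 266, 0]) cube([224, 260, 22]);
translate([354, 266, 22]) cube([224, 22, 259]);
translate([354, 504, 22]) cube([224, 22, 259]);
translate([354, 288, 22]) cube([22, 216, 259]);
translate([556, 288, 22]) cube([22, 216, 259]);


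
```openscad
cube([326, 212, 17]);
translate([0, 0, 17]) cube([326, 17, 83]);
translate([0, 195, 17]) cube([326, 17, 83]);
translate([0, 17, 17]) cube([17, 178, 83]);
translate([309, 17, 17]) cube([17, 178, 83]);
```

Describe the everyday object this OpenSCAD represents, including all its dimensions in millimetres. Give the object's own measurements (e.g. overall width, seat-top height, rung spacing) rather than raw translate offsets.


An open-topped rectangular box: outside dimensions 326×212×100 mm, with a uniform wall and base thickness of 17 mm. The base is a full 326×212 slab on the floor; four walls sit on top of the base. The front and back walls (the −y and +y sides) span the full width; the two side walls fit between them.
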